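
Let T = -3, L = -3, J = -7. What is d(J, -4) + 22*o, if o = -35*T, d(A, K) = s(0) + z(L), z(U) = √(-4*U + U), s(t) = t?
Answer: 2313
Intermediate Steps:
z(U) = √3*√(-U) (z(U) = √(-3*U) = √3*√(-U))
d(A, K) = 3 (d(A, K) = 0 + √3*√(-1*(-3)) = 0 + √3*√3 = 0 + 3 = 3)
o = 105 (o = -35*(-3) = 105)
d(J, -4) + 22*o = 3 + 22*105 = 3 + 2310 = 2313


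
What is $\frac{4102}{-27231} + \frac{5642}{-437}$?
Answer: $- \frac{155429876}{11899947} \approx -13.061$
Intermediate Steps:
$\frac{4102}{-27231} + \frac{5642}{-437} = 4102 \left(- \frac{1}{27231}\right) + 5642 \left(- \frac{1}{437}\right) = - \frac{4102}{27231} - \frac{5642}{437} = - \frac{155429876}{11899947}$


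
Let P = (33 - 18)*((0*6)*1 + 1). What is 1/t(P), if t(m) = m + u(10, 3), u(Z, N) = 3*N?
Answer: 1/24 ≈ 0.041667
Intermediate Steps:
P = 15 (P = 15*(0*1 + 1) = 15*(0 + 1) = 15*1 = 15)
t(m) = 9 + m (t(m) = m + 3*3 = m + 9 = 9 + m)
1/t(P) = 1/(9 + 15) = 1/24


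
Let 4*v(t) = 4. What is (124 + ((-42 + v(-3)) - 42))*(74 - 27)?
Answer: 1927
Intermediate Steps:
v(t) = 1 (v(t) = (1/4)*4 = 1)
(124 + ((-42 + v(-3)) - 42))*(74 - 27) = (124 + ((-42 + 1) - 42))*(74 - 27) = (124 + (-41 - 42))*47 = (124 - 83)*47 = 41*47 = 1927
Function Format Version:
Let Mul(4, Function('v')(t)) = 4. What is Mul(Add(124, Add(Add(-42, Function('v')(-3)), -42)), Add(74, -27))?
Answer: 1927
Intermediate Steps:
Function('v')(t) = 1 (Function('v')(t) = Mul(Rational(1, 4), 4) = 1)
Mul(Add(124, Add(Add(-42, Function('v')(-3)), -42)), Add(74, -27)) = Mul(Add(124, Add(Add(-42, 1), -42)), Add(74, -27)) = Mul(Add(124, Add(-41, -42)), 47) = Mul(Add(124, -83), 47) = Mul(41, 47) = 1927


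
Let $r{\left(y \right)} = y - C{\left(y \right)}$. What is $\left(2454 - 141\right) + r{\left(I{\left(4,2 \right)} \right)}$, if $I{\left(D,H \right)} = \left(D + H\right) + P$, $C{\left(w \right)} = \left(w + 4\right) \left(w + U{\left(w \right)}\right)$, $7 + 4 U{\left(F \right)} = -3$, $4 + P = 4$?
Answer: $2284$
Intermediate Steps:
$P = 0$ ($P = -4 + 4 = 0$)
$U{\left(F \right)} = - \frac{5}{2}$ ($U{\left(F \right)} = - \frac{7}{4} + \frac{1}{4} \left(-3\right) = - \frac{7}{4} - \frac{3}{4} = - \frac{5}{2}$)
$C{\left(w \right)} = \left(4 + w\right) \left(- \frac{5}{2} + w\right)$ ($C{\left(w \right)} = \left(w + 4\right) \left(w - \frac{5}{2}\right) = \left(4 + w\right) \left(- \frac{5}{2} + w\right)$)
$I{\left(D,H \right)} = D + H$ ($I{\left(D,H \right)} = \left(D + H\right) + 0 = D + H$)
$r{\left(y \right)} = 10 - y^{2} - \frac{y}{2}$ ($r{\left(y \right)} = y - \left(-10 + y^{2} + \frac{3 y}{2}\right) = 10 - y^{2} - \frac{y}{2}$)
$\left(2454 - 141\right) + r{\left(I{\left(4,2 \right)} \right)} = \left(2454 - 141\right) - \left(-10 + \left(4 + 2\right)^{2} + \frac{4 + 2}{2}\right) = 2313 - 29 = 2284$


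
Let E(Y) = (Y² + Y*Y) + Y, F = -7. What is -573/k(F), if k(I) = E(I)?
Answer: -573/91 ≈ -6.2967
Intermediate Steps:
E(Y) = Y + 2*Y² (E(Y) = (Y² + Y²) + Y = 2*Y² + Y = Y + 2*Y²)
k(I) = I*(1 + 2*I)
-573/k(F) = -573*(-1/(7*(1 + 2*(-7)))) = -573*(-1/(7*(1 - 14))) = -573/((-7*(-13))) = -573/91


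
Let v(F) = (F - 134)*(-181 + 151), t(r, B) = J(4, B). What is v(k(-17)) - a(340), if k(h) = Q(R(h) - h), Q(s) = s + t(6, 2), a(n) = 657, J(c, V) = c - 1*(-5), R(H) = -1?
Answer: 2613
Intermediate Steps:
J(c, V) = 5 + c (J(c, V) = c + 5 = 5 + c)
t(r, B) = 9 (t(r, B) = 5 + 4 = 9)
Q(s) = 9 + s (Q(s) = s + 9 = 9 + s)
k(h) = 8 - h (k(h) = 9 + (-1 - h) = 8 - h)
v(F) = 4020 - 30*F (v(F) = (-134 + F)*(-30) = 4020 - 30*F)
v(k(-17)) - a(340) = (4020 - 30*(8 - 1*(-17))) - 1*657 = (4020 - 30*(8 + 17)) - 657 = (4020 - 30*25) - 657 = (4020 - 750) - 657 = 3270 - 657 = 2613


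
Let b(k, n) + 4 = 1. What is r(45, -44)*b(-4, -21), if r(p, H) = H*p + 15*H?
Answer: 7920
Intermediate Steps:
r(p, H) = 15*H + H*p
b(k, n) = -3 (b(k, n) = -4 + 1 = -3)
r(45, -44)*b(-4, -21) = -44*(15 + 45)*(-3) = -44*60*(-3) = -2640*(-3) = 7920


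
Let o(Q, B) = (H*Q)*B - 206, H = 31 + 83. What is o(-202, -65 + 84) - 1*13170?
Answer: -450908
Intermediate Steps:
H = 114
o(Q, B) = -206 + 114*B*Q (o(Q, B) = (114*Q)*B - 206 = 114*B*Q - 206 = -206 + 114*B*Q)
o(-202, -65 + 84) - 1*13170 = (-206 + 114*(-65 + 84)*(-202)) - 1*13170 = (-206 + 114*19*(-202)) - 13170 = (-206 - 437532) - 13170 = -437738 - 13170 = -450908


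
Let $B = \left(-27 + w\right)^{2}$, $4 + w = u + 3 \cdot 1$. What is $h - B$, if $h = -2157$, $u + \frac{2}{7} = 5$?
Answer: $- \frac{132262}{49} \approx -2699.2$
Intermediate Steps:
$u = \frac{33}{7}$ ($u = - \frac{2}{7} + 5 = \frac{33}{7} \approx 4.7143$)
$w = \frac{26}{7}$ ($w = -4 + \left(\frac{33}{7} + 3 \cdot 1\right) = -4 + \left(\frac{33}{7} + 3\right) = -4 + \frac{54}{7} = \frac{26}{7} \approx 3.7143$)
$B = \frac{26569}{49}$ ($B = \left(-27 + \frac{26}{7}\right)^{2} = \left(- \frac{163}{7}\right)^{2} = \frac{26569}{49} \approx 542.22$)
$h - B = -2157 - \frac{26569}{49} = - \frac{132262}{49}$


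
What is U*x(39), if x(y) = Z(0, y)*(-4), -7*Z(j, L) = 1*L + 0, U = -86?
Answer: -13416/7 ≈ -1916.6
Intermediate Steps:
Z(j, L) = -L/7 (Z(j, L) = -(1*L + 0)/7 = -(L + 0)/7 = -L/7)
x(y) = 4*y/7 (x(y) = -y/7*(-4) = 4*y/7)
U*x(39) = -344*39/7 = -86*156/7 = -13416/7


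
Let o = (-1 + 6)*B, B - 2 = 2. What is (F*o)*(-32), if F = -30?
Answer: 19200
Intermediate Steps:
B = 4 (B = 2 + 2 = 4)
o = 20 (o = (-1 + 6)*4 = 5*4 = 20)
(F*o)*(-32) = -30*20*(-32) = -600*(-32) = 19200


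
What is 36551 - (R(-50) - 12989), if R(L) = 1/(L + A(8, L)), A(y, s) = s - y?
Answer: 5350321/108 ≈ 49540.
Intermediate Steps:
R(L) = 1/(-8 + 2*L) (R(L) = 1/(L + (L - 1*8)) = 1/(L + (L - 8)) = 1/(L + (-8 + L)) = 1/(-8 + 2*L))
36551 - (R(-50) - 12989) = 36551 - (1/(2*(-4 - 50)) - 12989) = 36551 - ((½)/(-54) - 12989) = 36551 - ((½)*(-1/54) - 12989) = 36551 - (-1/108 - 12989) = 36551 - 1*(-1402813/108) = 36551 + 1402813/108 = 5350321/108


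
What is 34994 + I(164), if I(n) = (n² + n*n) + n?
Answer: 88950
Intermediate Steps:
I(n) = n + 2*n² (I(n) = (n² + n²) + n = 2*n² + n = n + 2*n²)
34994 + I(164) = 34994 + 164*(1 + 2*164) = 34994 + 164*(1 + 328) = 34994 + 164*329 = 34994 + 53956 = 88950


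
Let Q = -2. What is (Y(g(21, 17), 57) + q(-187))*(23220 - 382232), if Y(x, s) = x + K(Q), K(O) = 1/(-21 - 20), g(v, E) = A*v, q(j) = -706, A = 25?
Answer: 2664587064/41 ≈ 6.4990e+7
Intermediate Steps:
g(v, E) = 25*v
K(O) = -1/41 (K(O) = 1/(-41) = -1/41)
Y(x, s) = -1/41 + x (Y(x, s) = x - 1/41 = -1/41 + x)
(Y(g(21, 17), 57) + q(-187))*(23220 - 382232) = ((-1/41 + 25*21) - 706)*(23220 - 382232) = ((-1/41 + 525) - 706)*(-359012) = (21524/41 - 706)*(-359012) = -7422/41*(-359012) = 2664587064/41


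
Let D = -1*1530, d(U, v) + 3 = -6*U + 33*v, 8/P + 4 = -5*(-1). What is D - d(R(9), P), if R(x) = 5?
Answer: -1761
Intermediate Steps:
P = 8 (P = 8/(-4 - 5*(-1)) = 8/(-4 + 5) = 8/1 = 8*1 = 8)
d(U, v) = -3 - 6*U + 33*v (d(U, v) = -3 + (-6*U + 33*v) = -3 - 6*U + 33*v)
D = -1530
D - d(R(9), P) = -1530 - (-3 - 6*5 + 33*8) = -1530 - (-3 - 30 + 264) = -1530 - 1*231 = -1530 - 231 = -1761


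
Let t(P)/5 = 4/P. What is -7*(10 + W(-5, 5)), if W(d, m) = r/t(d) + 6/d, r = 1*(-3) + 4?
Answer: -1197/20 ≈ -59.850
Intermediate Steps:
t(P) = 20/P (t(P) = 5*(4/P) = 20/P)
r = 1 (r = -3 + 4 = 1)
W(d, m) = 6/d + d/20 (W(d, m) = 1/(20/d) + 6/d = 1*(d/20) + 6/d = d/20 + 6/d = 6/d + d/20)
-7*(10 + W(-5, 5)) = -7*(10 + (6/(-5) + (1/20)*(-5))) = -7*(10 + (6*(-⅕) - ¼)) = -7*(10 + (-6/5 - ¼)) = -7*(10 - 29/20) = -7*171/20 = -1197/20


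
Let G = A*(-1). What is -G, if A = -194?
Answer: -194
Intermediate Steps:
G = 194 (G = -194*(-1) = 194)
-G = -1*194 = -194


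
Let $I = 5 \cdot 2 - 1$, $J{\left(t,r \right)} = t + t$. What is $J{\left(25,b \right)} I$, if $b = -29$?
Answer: $450$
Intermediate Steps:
$J{\left(t,r \right)} = 2 t$
$I = 9$ ($I = 10 - 1 = 9$)
$J{\left(25,b \right)} I = 2 \cdot 25 \cdot 9 = 50 \cdot 9 = 450$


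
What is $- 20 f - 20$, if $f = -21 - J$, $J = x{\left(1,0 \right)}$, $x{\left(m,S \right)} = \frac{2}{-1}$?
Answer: $360$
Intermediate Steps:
$x{\left(m,S \right)} = -2$ ($x{\left(m,S \right)} = 2 \left(-1\right) = -2$)
$J = -2$
$f = -19$ ($f = -21 - -2 = -21 + 2 = -19$)
$- 20 f - 20 = \left(-20\right) \left(-19\right) - 20 = 380 - 20 = 360$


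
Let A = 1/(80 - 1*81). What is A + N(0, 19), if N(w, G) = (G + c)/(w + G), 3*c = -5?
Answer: -5/57 ≈ -0.087719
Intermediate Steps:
c = -5/3 (c = (⅓)*(-5) = -5/3 ≈ -1.6667)
N(w, G) = (-5/3 + G)/(G + w) (N(w, G) = (G - 5/3)/(w + G) = (-5/3 + G)/(G + w))
A = -1 (A = 1/(80 - 81) = 1/(-1) = -1)
A + N(0, 19) = -1 + (-5/3 + 19)/(19 + 0) = -1 + (52/3)/19 = -1 + (1/19)*(52/3) = -1 + 52/57 = -5/57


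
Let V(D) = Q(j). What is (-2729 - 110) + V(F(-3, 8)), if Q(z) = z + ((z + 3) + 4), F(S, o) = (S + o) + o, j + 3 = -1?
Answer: -2840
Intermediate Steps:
j = -4 (j = -3 - 1 = -4)
F(S, o) = S + 2*o
Q(z) = 7 + 2*z (Q(z) = z + ((3 + z) + 4) = z + (7 + z) = 7 + 2*z)
V(D) = -1 (V(D) = 7 + 2*(-4) = 7 - 8 = -1)
(-2729 - 110) + V(F(-3, 8)) = (-2729 - 110) - 1 = -2839 - 1 = -2840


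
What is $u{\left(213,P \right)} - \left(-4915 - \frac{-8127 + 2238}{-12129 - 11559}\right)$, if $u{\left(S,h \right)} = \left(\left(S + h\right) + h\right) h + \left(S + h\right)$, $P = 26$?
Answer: $\frac{95101387}{7896} \approx 12044.0$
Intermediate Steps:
$u{\left(S,h \right)} = S + h + h \left(S + 2 h\right)$ ($u{\left(S,h \right)} = \left(S + 2 h\right) h + \left(S + h\right) = h \left(S + 2 h\right) + \left(S + h\right) = S + h + h \left(S + 2 h\right)$)
$u{\left(213,P \right)} - \left(-4915 - \frac{-8127 + 2238}{-12129 - 11559}\right) = \left(213 + 26 + 2 \cdot 26^{2} + 213 \cdot 26\right) - \left(-4915 - \frac{-8127 + 2238}{-12129 - 11559}\right) = \left(213 + 26 + 2 \cdot 676 + 5538\right) - \left(-4915 - - \frac{5889}{-23688}\right) = \left(213 + 26 + 1352 + 5538\right) - \left(-4915 - \left(-5889\right) \left(- \frac{1}{23688}\right)\right) = 7129 - \left(-4915 - \frac{1963}{7896}\right) = 7129 - - \frac{38810803}{7896} = 7129 + \frac{38810803}{7896} = \frac{95101387}{7896}$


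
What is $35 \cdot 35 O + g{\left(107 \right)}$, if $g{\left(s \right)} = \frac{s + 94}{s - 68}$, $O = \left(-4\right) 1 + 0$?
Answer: $- \frac{63633}{13} \approx -4894.8$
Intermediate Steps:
$O = -4$ ($O = -4 + 0 = -4$)
$g{\left(s \right)} = \frac{94 + s}{-68 + s}$
$35 \cdot 35 O + g{\left(107 \right)} = 35 \cdot 35 \left(-4\right) + \frac{94 + 107}{-68 + 107} = 1225 \left(-4\right) + \frac{1}{39} \cdot 201 = -4900 + \frac{1}{39} \cdot 201 = -4900 + \frac{67}{13} = - \frac{63633}{13}$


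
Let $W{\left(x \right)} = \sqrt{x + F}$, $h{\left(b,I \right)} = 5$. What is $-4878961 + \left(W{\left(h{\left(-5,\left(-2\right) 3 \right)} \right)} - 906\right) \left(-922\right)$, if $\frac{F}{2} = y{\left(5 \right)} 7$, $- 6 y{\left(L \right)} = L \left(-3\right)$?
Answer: $-4043629 - 1844 \sqrt{10} \approx -4.0495 \cdot 10^{6}$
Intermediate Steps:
$y{\left(L \right)} = \frac{L}{2}$ ($y{\left(L \right)} = - \frac{L \left(-3\right)}{6} = - \frac{\left(-3\right) L}{6} = \frac{L}{2}$)
$F = 35$ ($F = 2 \cdot \frac{1}{2} \cdot 5 \cdot 7 = 2 \cdot \frac{5}{2} \cdot 7 = 2 \cdot \frac{35}{2} = 35$)
$W{\left(x \right)} = \sqrt{35 + x}$ ($W{\left(x \right)} = \sqrt{x + 35} = \sqrt{35 + x}$)
$-4878961 + \left(W{\left(h{\left(-5,\left(-2\right) 3 \right)} \right)} - 906\right) \left(-922\right) = -4878961 + \left(\sqrt{35 + 5} - 906\right) \left(-922\right) = -4878961 + \left(\sqrt{40} - 906\right) \left(-922\right) = -4878961 + \left(2 \sqrt{10} - 906\right) \left(-922\right) = -4878961 + \left(-906 + 2 \sqrt{10}\right) \left(-922\right) = -4878961 + \left(835332 - 1844 \sqrt{10}\right) = -4043629 - 1844 \sqrt{10}$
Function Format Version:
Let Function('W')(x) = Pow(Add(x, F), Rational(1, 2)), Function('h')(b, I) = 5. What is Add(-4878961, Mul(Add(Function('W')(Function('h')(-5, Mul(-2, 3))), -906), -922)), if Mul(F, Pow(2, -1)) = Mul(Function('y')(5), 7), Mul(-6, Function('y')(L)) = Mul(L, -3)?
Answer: Add(-4043629, Mul(-1844, Pow(10, Rational(1, 2)))) ≈ -4.0495e+6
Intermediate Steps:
Function('y')(L) = Mul(Rational(1, 2), L) (Function('y')(L) = Mul(Rational(-1, 6), Mul(L, -3)) = Mul(Rational(-1, 6), Mul(-3, L)) = Mul(Rational(1, 2), L))
F = 35 (F = Mul(2, Mul(Mul(Rational(1, 2), 5), 7)) = Mul(2, Mul(Rational(5, 2), 7)) = Mul(2, Rational(35, 2)) = 35)
Function('W')(x) = Pow(Add(35, x), Rational(1, 2)) (Function('W')(x) = Pow(Add(x, 35), Rational(1, 2)) = Pow(Add(35, x), Rational(1, 2)))
Add(-4878961, Mul(Add(Function('W')(Function('h')(-5, Mul(-2, 3))), -906), -922)) = Add(-4878961, Mul(Add(Pow(Add(35, 5), Rational(1, 2)), -906), -922)) = Add(-4878961, Mul(Add(Pow(40, Rational(1, 2)), -906), -922)) = Add(-4878961, Mul(Add(Mul(2, Pow(10, Rational(1, 2))), -906), -922)) = Add(-4878961, Mul(Add(-906, Mul(2, Pow(10, Rational(1, 2)))), -922)) = Add(-4878961, Add(835332, Mul(-1844, Pow(10, Rational(1, 2))))) = Add(-4043629, Mul(-1844, Pow(10, Rational(1, 2))))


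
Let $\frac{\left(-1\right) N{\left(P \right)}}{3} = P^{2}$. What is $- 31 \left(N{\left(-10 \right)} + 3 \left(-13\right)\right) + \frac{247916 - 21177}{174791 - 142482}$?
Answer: $\frac{339762020}{32309} \approx 10516.0$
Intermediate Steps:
$N{\left(P \right)} = - 3 P^{2}$
$- 31 \left(N{\left(-10 \right)} + 3 \left(-13\right)\right) + \frac{247916 - 21177}{174791 - 142482} = - 31 \left(- 3 \left(-10\right)^{2} + 3 \left(-13\right)\right) + \frac{247916 - 21177}{174791 - 142482} = - 31 \left(\left(-3\right) 100 - 39\right) + \frac{226739}{32309} = - 31 \left(-300 - 39\right) + 226739 \cdot \frac{1}{32309} = \left(-31\right) \left(-339\right) + \frac{226739}{32309} = 10509 + \frac{226739}{32309} = \frac{339762020}{32309}$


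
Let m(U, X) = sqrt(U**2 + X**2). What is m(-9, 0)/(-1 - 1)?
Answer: -9/2 ≈ -4.5000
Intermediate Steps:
m(-9, 0)/(-1 - 1) = sqrt((-9)**2 + 0**2)/(-1 - 1) = sqrt(81 + 0)/(-2) = -sqrt(81)/2 = -1/2*9 = -9/2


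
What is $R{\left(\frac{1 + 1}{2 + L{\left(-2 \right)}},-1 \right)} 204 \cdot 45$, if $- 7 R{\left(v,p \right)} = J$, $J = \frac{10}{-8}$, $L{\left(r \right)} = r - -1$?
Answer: $\frac{11475}{7} \approx 1639.3$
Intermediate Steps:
$L{\left(r \right)} = 1 + r$ ($L{\left(r \right)} = r + 1 = 1 + r$)
$J = - \frac{5}{4}$ ($J = 10 \left(- \frac{1}{8}\right) = - \frac{5}{4} \approx -1.25$)
$R{\left(v,p \right)} = \frac{5}{28}$ ($R{\left(v,p \right)} = \left(- \frac{1}{7}\right) \left(- \frac{5}{4}\right) = \frac{5}{28}$)
$R{\left(\frac{1 + 1}{2 + L{\left(-2 \right)}},-1 \right)} 204 \cdot 45 = \frac{5}{28} \cdot 204 \cdot 45 = \frac{255}{7} \cdot 45 = \frac{11475}{7}$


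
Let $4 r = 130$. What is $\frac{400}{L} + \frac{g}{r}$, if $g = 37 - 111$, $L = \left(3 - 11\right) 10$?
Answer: $- \frac{473}{65} \approx -7.2769$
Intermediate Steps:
$r = \frac{65}{2}$ ($r = \frac{1}{4} \cdot 130 = \frac{65}{2} \approx 32.5$)
$L = -80$ ($L = \left(-8\right) 10 = -80$)
$g = -74$ ($g = 37 - 111 = -74$)
$\frac{400}{L} + \frac{g}{r} = \frac{400}{-80} - \frac{74}{\frac{65}{2}} = 400 \left(- \frac{1}{80}\right) - \frac{148}{65} = -5 - \frac{148}{65} = - \frac{473}{65}$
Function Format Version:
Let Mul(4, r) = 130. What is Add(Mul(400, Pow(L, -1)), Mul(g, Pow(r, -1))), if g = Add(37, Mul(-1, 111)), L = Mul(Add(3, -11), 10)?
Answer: Rational(-473, 65) ≈ -7.2769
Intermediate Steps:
r = Rational(65, 2) (r = Mul(Rational(1, 4), 130) = Rational(65, 2) ≈ 32.500)
L = -80 (L = Mul(-8, 10) = -80)
g = -74 (g = Add(37, -111) = -74)
Add(Mul(400, Pow(L, -1)), Mul(g, Pow(r, -1))) = Add(Mul(400, Pow(-80, -1)), Mul(-74, Pow(Rational(65, 2), -1))) = Add(Mul(400, Rational(-1, 80)), Mul(-74, Rational(2, 65))) = Add(-5, Rational(-148, 65)) = Rational(-473, 65)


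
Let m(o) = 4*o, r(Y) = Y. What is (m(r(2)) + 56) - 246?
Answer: -182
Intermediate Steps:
(m(r(2)) + 56) - 246 = (4*2 + 56) - 246 = (8 + 56) - 246 = 64 - 246 = -182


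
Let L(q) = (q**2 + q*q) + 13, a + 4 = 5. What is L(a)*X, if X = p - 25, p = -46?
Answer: -1065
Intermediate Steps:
X = -71 (X = -46 - 25 = -71)
a = 1 (a = -4 + 5 = 1)
L(q) = 13 + 2*q**2 (L(q) = (q**2 + q**2) + 13 = 2*q**2 + 13 = 13 + 2*q**2)
L(a)*X = (13 + 2*1**2)*(-71) = (13 + 2*1)*(-71) = (13 + 2)*(-71) = 15*(-71) = -1065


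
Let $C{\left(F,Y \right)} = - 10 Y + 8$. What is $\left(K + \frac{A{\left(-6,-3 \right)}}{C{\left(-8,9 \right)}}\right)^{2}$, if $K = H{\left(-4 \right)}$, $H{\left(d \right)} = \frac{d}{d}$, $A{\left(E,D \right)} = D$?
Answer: $\frac{7225}{6724} \approx 1.0745$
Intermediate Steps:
$C{\left(F,Y \right)} = 8 - 10 Y$
$H{\left(d \right)} = 1$
$K = 1$
$\left(K + \frac{A{\left(-6,-3 \right)}}{C{\left(-8,9 \right)}}\right)^{2} = \left(1 - \frac{3}{8 - 90}\right)^{2} = \left(1 - \frac{3}{-82}\right)^{2} = \left(1 - - \frac{3}{82}\right)^{2} = \left(1 + \frac{3}{82}\right)^{2} = \left(\frac{85}{82}\right)^{2} = \frac{7225}{6724}$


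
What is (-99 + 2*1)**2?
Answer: 9409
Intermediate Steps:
(-99 + 2*1)**2 = (-99 + 2)**2 = (-97)**2 = 9409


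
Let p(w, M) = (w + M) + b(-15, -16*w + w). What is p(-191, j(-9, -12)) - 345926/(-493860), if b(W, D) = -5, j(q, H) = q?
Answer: -50447687/246930 ≈ -204.30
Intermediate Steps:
p(w, M) = -5 + M + w (p(w, M) = (w + M) - 5 = (M + w) - 5 = -5 + M + w)
p(-191, j(-9, -12)) - 345926/(-493860) = (-5 - 9 - 191) - 345926/(-493860) = -205 - 345926*(-1)/493860 = -205 - 1*(-172963/246930) = -205 + 172963/246930 = -50447687/246930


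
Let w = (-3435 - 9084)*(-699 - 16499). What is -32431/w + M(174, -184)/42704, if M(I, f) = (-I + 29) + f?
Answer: -36109606561/4597123222224 ≈ -0.0078548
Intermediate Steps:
w = 215301762 (w = -12519*(-17198) = 215301762)
M(I, f) = 29 + f - I (M(I, f) = (29 - I) + f = 29 + f - I)
-32431/w + M(174, -184)/42704 = -32431/215301762 + (29 - 184 - 1*174)/42704 = -32431*1/215301762 + (29 - 184 - 174)*(1/42704) = -32431/215301762 - 329*1/42704 = -32431/215301762 - 329/42704 = -36109606561/4597123222224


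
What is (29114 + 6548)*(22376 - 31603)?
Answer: -329053274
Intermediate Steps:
(29114 + 6548)*(22376 - 31603) = 35662*(-9227) = -329053274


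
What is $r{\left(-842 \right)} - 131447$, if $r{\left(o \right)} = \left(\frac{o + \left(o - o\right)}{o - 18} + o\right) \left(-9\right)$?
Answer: $- \frac{53267459}{430} \approx -1.2388 \cdot 10^{5}$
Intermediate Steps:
$r{\left(o \right)} = - 9 o - \frac{9 o}{-18 + o}$ ($r{\left(o \right)} = \left(\frac{o + 0}{-18 + o} + o\right) \left(-9\right) = \left(\frac{o}{-18 + o} + o\right) \left(-9\right) = \left(o + \frac{o}{-18 + o}\right) \left(-9\right) = - 9 o - \frac{9 o}{-18 + o}$)
$r{\left(-842 \right)} - 131447 = 9 \left(-842\right) \frac{1}{-18 - 842} \left(17 - -842\right) - 131447 = 9 \left(-842\right) \frac{1}{-860} \left(17 + 842\right) - 131447 = 9 \left(-842\right) \left(- \frac{1}{860}\right) 859 - 131447 = \frac{3254751}{430} - 131447 = - \frac{53267459}{430}$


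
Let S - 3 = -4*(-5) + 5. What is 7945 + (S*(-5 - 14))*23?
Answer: -4291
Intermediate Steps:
S = 28 (S = 3 + (-4*(-5) + 5) = 3 + (20 + 5) = 3 + 25 = 28)
7945 + (S*(-5 - 14))*23 = 7945 + (28*(-5 - 14))*23 = 7945 + (28*(-19))*23 = 7945 - 532*23 = 7945 - 12236 = -4291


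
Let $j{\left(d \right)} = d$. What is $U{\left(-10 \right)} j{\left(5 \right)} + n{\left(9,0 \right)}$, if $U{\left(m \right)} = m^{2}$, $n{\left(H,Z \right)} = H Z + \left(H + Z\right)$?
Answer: $509$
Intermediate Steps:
$n{\left(H,Z \right)} = H + Z + H Z$
$U{\left(-10 \right)} j{\left(5 \right)} + n{\left(9,0 \right)} = \left(-10\right)^{2} \cdot 5 + \left(9 + 0 + 9 \cdot 0\right) = 100 \cdot 5 + \left(9 + 0 + 0\right) = 500 + 9 = 509$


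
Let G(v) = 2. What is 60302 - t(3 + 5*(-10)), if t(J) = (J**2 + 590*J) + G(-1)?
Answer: 85821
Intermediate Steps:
t(J) = 2 + J**2 + 590*J (t(J) = (J**2 + 590*J) + 2 = 2 + J**2 + 590*J)
60302 - t(3 + 5*(-10)) = 60302 - (2 + (3 + 5*(-10))**2 + 590*(3 + 5*(-10))) = 60302 - (2 + (3 - 50)**2 + 590*(3 - 50)) = 60302 - (2 + (-47)**2 + 590*(-47)) = 60302 - (2 + 2209 - 27730) = 60302 - 1*(-25519) = 60302 + 25519 = 85821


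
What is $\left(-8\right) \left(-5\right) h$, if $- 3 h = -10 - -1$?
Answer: $120$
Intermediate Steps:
$h = 3$ ($h = - \frac{-10 - -1}{3} = - \frac{-10 + 1}{3} = \left(- \frac{1}{3}\right) \left(-9\right) = 3$)
$\left(-8\right) \left(-5\right) h = \left(-8\right) \left(-5\right) 3 = 40 \cdot 3 = 120$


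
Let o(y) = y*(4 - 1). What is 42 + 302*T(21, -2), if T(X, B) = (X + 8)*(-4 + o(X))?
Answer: 516764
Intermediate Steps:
o(y) = 3*y (o(y) = y*3 = 3*y)
T(X, B) = (-4 + 3*X)*(8 + X) (T(X, B) = (X + 8)*(-4 + 3*X) = (8 + X)*(-4 + 3*X) = (-4 + 3*X)*(8 + X))
42 + 302*T(21, -2) = 42 + 302*(-32 + 3*21² + 20*21) = 42 + 302*(-32 + 3*441 + 420) = 42 + 302*(-32 + 1323 + 420) = 42 + 302*1711 = 42 + 516722 = 516764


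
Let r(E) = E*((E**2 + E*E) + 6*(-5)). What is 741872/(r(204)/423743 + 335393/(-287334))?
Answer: 5313364556676192/278521135969 ≈ 19077.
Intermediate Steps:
r(E) = E*(-30 + 2*E**2) (r(E) = E*((E**2 + E**2) - 30) = E*(2*E**2 - 30) = E*(-30 + 2*E**2))
741872/(r(204)/423743 + 335393/(-287334)) = 741872/((2*204*(-15 + 204**2))/423743 + 335393/(-287334)) = 741872/((2*204*(-15 + 41616))*(1/423743) + 335393*(-1/287334)) = 741872/((2*204*41601)*(1/423743) - 19729/16902) = 741872/(16973208*(1/423743) - 19729/16902) = 741872/(16973208/423743 - 19729/16902) = 741872/(278521135969/7162104186) = 741872*(7162104186/278521135969) = 5313364556676192/278521135969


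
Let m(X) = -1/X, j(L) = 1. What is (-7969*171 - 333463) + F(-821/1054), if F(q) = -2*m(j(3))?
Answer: -1696160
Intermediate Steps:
F(q) = 2 (F(q) = -(-2)/1 = -(-2) = -2*(-1) = 2)
(-7969*171 - 333463) + F(-821/1054) = (-7969*171 - 333463) + 2 = (-1362699 - 333463) + 2 = -1696162 + 2 = -1696160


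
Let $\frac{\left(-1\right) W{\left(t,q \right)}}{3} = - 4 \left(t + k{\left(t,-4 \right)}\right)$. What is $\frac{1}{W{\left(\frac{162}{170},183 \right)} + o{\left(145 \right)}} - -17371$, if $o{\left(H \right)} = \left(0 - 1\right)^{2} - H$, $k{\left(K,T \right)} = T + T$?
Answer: $\frac{337483703}{19428} \approx 17371.0$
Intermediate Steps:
$k{\left(K,T \right)} = 2 T$
$o{\left(H \right)} = 1 - H$ ($o{\left(H \right)} = \left(-1\right)^{2} - H = 1 - H$)
$W{\left(t,q \right)} = -96 + 12 t$ ($W{\left(t,q \right)} = - 3 \left(- 4 \left(t + 2 \left(-4\right)\right)\right) = - 3 \left(- 4 \left(t - 8\right)\right) = - 3 \left(- 4 \left(-8 + t\right)\right) = - 3 \left(32 - 4 t\right) = -96 + 12 t$)
$\frac{1}{W{\left(\frac{162}{170},183 \right)} + o{\left(145 \right)}} - -17371 = \frac{1}{\left(-96 + 12 \cdot \frac{162}{170}\right) + \left(1 - 145\right)} - -17371 = \frac{1}{\left(-96 + 12 \cdot 162 \cdot \frac{1}{170}\right) + \left(1 - 145\right)} + 17371 = \frac{1}{\left(-96 + 12 \cdot \frac{81}{85}\right) - 144} + 17371 = \frac{1}{\left(-96 + \frac{972}{85}\right) - 144} + 17371 = \frac{1}{- \frac{7188}{85} - 144} + 17371 = \frac{1}{- \frac{19428}{85}} + 17371 = - \frac{85}{19428} + 17371 = \frac{337483703}{19428}$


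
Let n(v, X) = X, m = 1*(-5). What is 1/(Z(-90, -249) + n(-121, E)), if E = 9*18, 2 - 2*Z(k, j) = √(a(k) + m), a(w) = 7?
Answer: 326/53137 + √2/53137 ≈ 0.0061617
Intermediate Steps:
m = -5
Z(k, j) = 1 - √2/2 (Z(k, j) = 1 - √(7 - 5)/2 = 1 - √2/2)
E = 162
1/(Z(-90, -249) + n(-121, E)) = 1/((1 - √2/2) + 162) = 1/(163 - √2/2)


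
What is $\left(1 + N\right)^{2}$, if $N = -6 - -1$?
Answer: $16$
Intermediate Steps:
$N = -5$ ($N = -6 + 1 = -5$)
$\left(1 + N\right)^{2} = \left(1 - 5\right)^{2} = \left(-4\right)^{2} = 16$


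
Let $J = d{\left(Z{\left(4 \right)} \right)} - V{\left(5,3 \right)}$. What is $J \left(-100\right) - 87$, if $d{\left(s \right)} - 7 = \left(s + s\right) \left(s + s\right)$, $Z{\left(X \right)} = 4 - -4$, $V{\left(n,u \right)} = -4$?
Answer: $-26787$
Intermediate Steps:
$Z{\left(X \right)} = 8$ ($Z{\left(X \right)} = 4 + 4 = 8$)
$d{\left(s \right)} = 7 + 4 s^{2}$ ($d{\left(s \right)} = 7 + \left(s + s\right) \left(s + s\right) = 7 + 2 s 2 s = 7 + 4 s^{2}$)
$J = 267$ ($J = \left(7 + 4 \cdot 8^{2}\right) - -4 = \left(7 + 4 \cdot 64\right) + 4 = \left(7 + 256\right) + 4 = 263 + 4 = 267$)
$J \left(-100\right) - 87 = 267 \left(-100\right) - 87 = -26700 - 87 = -26787$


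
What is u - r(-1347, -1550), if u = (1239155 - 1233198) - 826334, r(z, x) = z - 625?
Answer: -818405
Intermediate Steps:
r(z, x) = -625 + z
u = -820377 (u = 5957 - 826334 = -820377)
u - r(-1347, -1550) = -820377 - (-625 - 1347) = -820377 - 1*(-1972) = -820377 + 1972 = -818405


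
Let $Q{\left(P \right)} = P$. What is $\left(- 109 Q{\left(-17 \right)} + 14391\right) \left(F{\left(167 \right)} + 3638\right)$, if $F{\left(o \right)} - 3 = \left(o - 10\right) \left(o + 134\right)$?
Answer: $826787112$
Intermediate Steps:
$F{\left(o \right)} = 3 + \left(-10 + o\right) \left(134 + o\right)$ ($F{\left(o \right)} = 3 + \left(o - 10\right) \left(o + 134\right) = 3 + \left(-10 + o\right) \left(134 + o\right)$)
$\left(- 109 Q{\left(-17 \right)} + 14391\right) \left(F{\left(167 \right)} + 3638\right) = \left(\left(-109\right) \left(-17\right) + 14391\right) \left(\left(-1337 + 167^{2} + 124 \cdot 167\right) + 3638\right) = \left(1853 + 14391\right) \left(\left(-1337 + 27889 + 20708\right) + 3638\right) = 16244 \left(47260 + 3638\right) = 16244 \cdot 50898 = 826787112$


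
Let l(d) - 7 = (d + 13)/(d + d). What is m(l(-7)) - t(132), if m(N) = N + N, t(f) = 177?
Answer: -1147/7 ≈ -163.86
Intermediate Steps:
l(d) = 7 + (13 + d)/(2*d) (l(d) = 7 + (d + 13)/(d + d) = 7 + (13 + d)/((2*d)) = 7 + (13 + d)*(1/(2*d)) = 7 + (13 + d)/(2*d))
m(N) = 2*N
m(l(-7)) - t(132) = 2*((1/2)*(13 + 15*(-7))/(-7)) - 1*177 = 2*((1/2)*(-1/7)*(13 - 105)) - 177 = 2*((1/2)*(-1/7)*(-92)) - 177 = 2*(46/7) - 177 = 92/7 - 177 = -1147/7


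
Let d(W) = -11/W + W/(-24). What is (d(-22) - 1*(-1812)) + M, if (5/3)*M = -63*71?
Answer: -52223/60 ≈ -870.38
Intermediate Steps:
d(W) = -11/W - W/24 (d(W) = -11/W + W*(-1/24) = -11/W - W/24)
M = -13419/5 (M = 3*(-63*71)/5 = (⅗)*(-4473) = -13419/5 ≈ -2683.8)
(d(-22) - 1*(-1812)) + M = ((-11/(-22) - 1/24*(-22)) - 1*(-1812)) - 13419/5 = ((-11*(-1/22) + 11/12) + 1812) - 13419/5 = ((½ + 11/12) + 1812) - 13419/5 = (17/12 + 1812) - 13419/5 = 21761/12 - 13419/5 = -52223/60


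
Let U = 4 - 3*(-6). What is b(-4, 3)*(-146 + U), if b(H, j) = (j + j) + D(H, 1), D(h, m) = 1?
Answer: -868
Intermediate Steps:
U = 22 (U = 4 + 18 = 22)
b(H, j) = 1 + 2*j (b(H, j) = (j + j) + 1 = 2*j + 1 = 1 + 2*j)
b(-4, 3)*(-146 + U) = (1 + 2*3)*(-146 + 22) = (1 + 6)*(-124) = 7*(-124) = -868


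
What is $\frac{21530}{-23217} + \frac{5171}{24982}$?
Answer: $- \frac{417807353}{580007094} \approx -0.72035$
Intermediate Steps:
$\frac{21530}{-23217} + \frac{5171}{24982} = 21530 \left(- \frac{1}{23217}\right) + 5171 \cdot \frac{1}{24982} = - \frac{21530}{23217} + \frac{5171}{24982} = - \frac{417807353}{580007094}$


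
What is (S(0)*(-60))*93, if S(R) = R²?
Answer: 0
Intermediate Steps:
(S(0)*(-60))*93 = (0²*(-60))*93 = (0*(-60))*93 = 0*93 = 0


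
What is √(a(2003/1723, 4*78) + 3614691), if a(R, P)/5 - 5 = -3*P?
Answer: 2*√902509 ≈ 1900.0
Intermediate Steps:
a(R, P) = 25 - 15*P (a(R, P) = 25 + 5*(-3*P) = 25 - 15*P)
√(a(2003/1723, 4*78) + 3614691) = √((25 - 60*78) + 3614691) = √((25 - 15*312) + 3614691) = √((25 - 4680) + 3614691) = √(-4655 + 3614691) = √3610036 = 2*√902509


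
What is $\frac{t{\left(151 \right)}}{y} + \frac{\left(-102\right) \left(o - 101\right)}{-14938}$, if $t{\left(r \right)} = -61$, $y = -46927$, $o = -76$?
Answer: $- \frac{423154420}{350497763} \approx -1.2073$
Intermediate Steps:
$\frac{t{\left(151 \right)}}{y} + \frac{\left(-102\right) \left(o - 101\right)}{-14938} = - \frac{61}{-46927} + \frac{\left(-102\right) \left(-76 - 101\right)}{-14938} = \left(-61\right) \left(- \frac{1}{46927}\right) + \left(-102\right) \left(-177\right) \left(- \frac{1}{14938}\right) = \frac{61}{46927} + 18054 \left(- \frac{1}{14938}\right) = \frac{61}{46927} - \frac{9027}{7469} = - \frac{423154420}{350497763}$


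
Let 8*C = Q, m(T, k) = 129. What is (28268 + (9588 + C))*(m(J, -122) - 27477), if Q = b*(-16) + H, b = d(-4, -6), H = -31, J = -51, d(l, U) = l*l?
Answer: -2068609557/2 ≈ -1.0343e+9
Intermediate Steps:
d(l, U) = l²
b = 16 (b = (-4)² = 16)
Q = -287 (Q = 16*(-16) - 31 = -256 - 31 = -287)
C = -287/8 (C = (⅛)*(-287) = -287/8 ≈ -35.875)
(28268 + (9588 + C))*(m(J, -122) - 27477) = (28268 + (9588 - 287/8))*(129 - 27477) = (28268 + 76417/8)*(-27348) = (302561/8)*(-27348) = -2068609557/2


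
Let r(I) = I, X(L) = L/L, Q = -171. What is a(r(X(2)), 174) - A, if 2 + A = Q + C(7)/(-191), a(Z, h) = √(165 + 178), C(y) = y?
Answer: 33050/191 + 7*√7 ≈ 191.56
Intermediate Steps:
X(L) = 1
a(Z, h) = 7*√7 (a(Z, h) = √343 = 7*√7)
A = -33050/191 (A = -2 + (-171 + 7/(-191)) = -2 + (-171 + 7*(-1/191)) = -2 + (-171 - 7/191) = -2 - 32668/191 = -33050/191 ≈ -173.04)
a(r(X(2)), 174) - A = 7*√7 - 1*(-33050/191) = 7*√7 + 33050/191 = 33050/191 + 7*√7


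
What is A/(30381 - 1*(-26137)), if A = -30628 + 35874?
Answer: 2623/28259 ≈ 0.092820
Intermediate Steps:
A = 5246
A/(30381 - 1*(-26137)) = 5246/(30381 - 1*(-26137)) = 5246/(30381 + 26137) = 5246/56518 = 5246*(1/56518) = 2623/28259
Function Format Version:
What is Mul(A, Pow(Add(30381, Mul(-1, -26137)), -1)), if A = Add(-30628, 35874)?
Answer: Rational(2623, 28259) ≈ 0.092820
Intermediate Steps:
A = 5246
Mul(A, Pow(Add(30381, Mul(-1, -26137)), -1)) = Mul(5246, Pow(Add(30381, Mul(-1, -26137)), -1)) = Mul(5246, Pow(Add(30381, 26137), -1)) = Mul(5246, Pow(56518, -1)) = Mul(5246, Rational(1, 56518)) = Rational(2623, 28259)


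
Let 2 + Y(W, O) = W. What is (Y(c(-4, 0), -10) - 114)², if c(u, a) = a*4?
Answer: 13456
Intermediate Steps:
c(u, a) = 4*a
Y(W, O) = -2 + W
(Y(c(-4, 0), -10) - 114)² = ((-2 + 4*0) - 114)² = ((-2 + 0) - 114)² = (-2 - 114)² = (-116)² = 13456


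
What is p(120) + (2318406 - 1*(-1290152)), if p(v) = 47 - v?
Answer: 3608485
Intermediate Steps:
p(120) + (2318406 - 1*(-1290152)) = (47 - 1*120) + (2318406 - 1*(-1290152)) = (47 - 120) + (2318406 + 1290152) = -73 + 3608558 = 3608485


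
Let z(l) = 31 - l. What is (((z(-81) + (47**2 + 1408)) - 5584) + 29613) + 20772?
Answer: 48530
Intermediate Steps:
(((z(-81) + (47**2 + 1408)) - 5584) + 29613) + 20772 = ((((31 - 1*(-81)) + (47**2 + 1408)) - 5584) + 29613) + 20772 = ((((31 + 81) + (2209 + 1408)) - 5584) + 29613) + 20772 = (((112 + 3617) - 5584) + 29613) + 20772 = ((3729 - 5584) + 29613) + 20772 = (-1855 + 29613) + 20772 = 27758 + 20772 = 48530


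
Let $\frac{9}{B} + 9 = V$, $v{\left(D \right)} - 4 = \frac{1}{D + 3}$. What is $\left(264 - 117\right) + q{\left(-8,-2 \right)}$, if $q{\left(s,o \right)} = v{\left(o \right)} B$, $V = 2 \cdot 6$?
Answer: $162$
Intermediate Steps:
$v{\left(D \right)} = 4 + \frac{1}{3 + D}$ ($v{\left(D \right)} = 4 + \frac{1}{D + 3} = 4 + \frac{1}{3 + D}$)
$V = 12$
$B = 3$ ($B = \frac{9}{-9 + 12} = \frac{9}{3} = 9 \cdot \frac{1}{3} = 3$)
$q{\left(s,o \right)} = \frac{3 \left(13 + 4 o\right)}{3 + o}$ ($q{\left(s,o \right)} = \frac{13 + 4 o}{3 + o} 3 = \frac{3 \left(13 + 4 o\right)}{3 + o}$)
$\left(264 - 117\right) + q{\left(-8,-2 \right)} = \left(264 - 117\right) + \frac{3 \left(13 + 4 \left(-2\right)\right)}{3 - 2} = 147 + \frac{3 \left(13 - 8\right)}{1} = 147 + 3 \cdot 1 \cdot 5 = 147 + 15 = 162$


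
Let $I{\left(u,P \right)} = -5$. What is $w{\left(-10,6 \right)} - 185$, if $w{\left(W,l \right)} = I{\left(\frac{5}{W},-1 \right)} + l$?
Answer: $-184$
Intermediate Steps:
$w{\left(W,l \right)} = -5 + l$
$w{\left(-10,6 \right)} - 185 = \left(-5 + 6\right) - 185 = 1 - 185 = -184$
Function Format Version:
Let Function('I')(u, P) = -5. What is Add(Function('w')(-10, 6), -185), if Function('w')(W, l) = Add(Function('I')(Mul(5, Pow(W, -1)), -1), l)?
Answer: -184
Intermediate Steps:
Function('w')(W, l) = Add(-5, l)
Add(Function('w')(-10, 6), -185) = Add(Add(-5, 6), -185) = Add(1, -185) = -184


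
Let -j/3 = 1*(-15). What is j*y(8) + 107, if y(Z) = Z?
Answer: 467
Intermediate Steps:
j = 45 (j = -3*(-15) = 45)
j*y(8) + 107 = 45*8 + 107 = 360 + 107 = 467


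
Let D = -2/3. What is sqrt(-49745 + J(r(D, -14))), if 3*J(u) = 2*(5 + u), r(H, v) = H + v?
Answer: I*sqrt(447763)/3 ≈ 223.05*I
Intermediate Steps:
D = -2/3 (D = -2*1/3 = -2/3 ≈ -0.66667)
J(u) = 10/3 + 2*u/3 (J(u) = (2*(5 + u))/3 = (10 + 2*u)/3 = 10/3 + 2*u/3)
sqrt(-49745 + J(r(D, -14))) = sqrt(-49745 + (10/3 + 2*(-2/3 - 14)/3)) = sqrt(-49745 + (10/3 + (2/3)*(-44/3))) = sqrt(-49745 + (10/3 - 88/9)) = sqrt(-49745 - 58/9) = sqrt(-447763/9) = I*sqrt(447763)/3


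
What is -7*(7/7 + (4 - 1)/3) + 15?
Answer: 1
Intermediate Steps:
-7*(7/7 + (4 - 1)/3) + 15 = -7*(7*(1/7) + 3*(1/3)) + 15 = -7*(1 + 1) + 15 = -7*2 + 15 = -14 + 15 = 1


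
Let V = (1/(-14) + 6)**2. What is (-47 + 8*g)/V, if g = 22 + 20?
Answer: 56644/6889 ≈ 8.2224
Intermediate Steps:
g = 42
V = 6889/196 (V = (-1/14 + 6)**2 = (83/14)**2 = 6889/196 ≈ 35.148)
(-47 + 8*g)/V = (-47 + 8*42)/(6889/196) = (-47 + 336)*(196/6889) = 289*(196/6889) = 56644/6889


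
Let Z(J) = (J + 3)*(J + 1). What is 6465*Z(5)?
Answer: 310320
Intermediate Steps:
Z(J) = (1 + J)*(3 + J) (Z(J) = (3 + J)*(1 + J) = (1 + J)*(3 + J))
6465*Z(5) = 6465*(3 + 5² + 4*5) = 6465*(3 + 25 + 20) = 6465*48 = 310320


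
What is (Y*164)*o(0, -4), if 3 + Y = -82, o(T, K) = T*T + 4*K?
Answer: 223040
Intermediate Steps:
o(T, K) = T² + 4*K
Y = -85 (Y = -3 - 82 = -85)
(Y*164)*o(0, -4) = (-85*164)*(0² + 4*(-4)) = -13940*(0 - 16) = -13940*(-16) = 223040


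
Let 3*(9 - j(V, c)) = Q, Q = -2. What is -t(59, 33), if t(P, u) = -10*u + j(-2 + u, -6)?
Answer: 961/3 ≈ 320.33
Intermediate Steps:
j(V, c) = 29/3 (j(V, c) = 9 - ⅓*(-2) = 9 + ⅔ = 29/3)
t(P, u) = 29/3 - 10*u (t(P, u) = -10*u + 29/3 = 29/3 - 10*u)
-t(59, 33) = -(29/3 - 10*33) = -(29/3 - 330) = -1*(-961/3) = 961/3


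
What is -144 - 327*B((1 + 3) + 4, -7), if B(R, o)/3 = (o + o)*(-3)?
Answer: -41346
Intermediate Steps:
B(R, o) = -18*o (B(R, o) = 3*((o + o)*(-3)) = 3*((2*o)*(-3)) = 3*(-6*o) = -18*o)
-144 - 327*B((1 + 3) + 4, -7) = -144 - (-5886)*(-7) = -144 - 327*126 = -144 - 41202 = -41346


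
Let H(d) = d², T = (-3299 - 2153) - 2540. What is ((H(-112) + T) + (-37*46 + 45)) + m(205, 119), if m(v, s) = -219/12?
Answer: 11507/4 ≈ 2876.8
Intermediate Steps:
m(v, s) = -73/4 (m(v, s) = -219*1/12 = -73/4)
T = -7992 (T = -5452 - 2540 = -7992)
((H(-112) + T) + (-37*46 + 45)) + m(205, 119) = (((-112)² - 7992) + (-37*46 + 45)) - 73/4 = ((12544 - 7992) + (-1702 + 45)) - 73/4 = (4552 - 1657) - 73/4 = 2895 - 73/4 = 11507/4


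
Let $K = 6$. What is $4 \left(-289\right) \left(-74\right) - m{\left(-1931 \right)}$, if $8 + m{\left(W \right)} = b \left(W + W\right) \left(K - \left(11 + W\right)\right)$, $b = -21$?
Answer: $-156116900$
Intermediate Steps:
$m{\left(W \right)} = -8 - 42 W \left(-5 - W\right)$ ($m{\left(W \right)} = -8 + - 21 \left(W + W\right) \left(6 - \left(11 + W\right)\right) = -8 + - 21 \cdot 2 W \left(-5 - W\right) = -8 + - 42 W \left(-5 - W\right) = -8 - 42 W \left(-5 - W\right)$)
$4 \left(-289\right) \left(-74\right) - m{\left(-1931 \right)} = 4 \left(-289\right) \left(-74\right) - \left(-8 + 42 \left(-1931\right)^{2} + 210 \left(-1931\right)\right) = \left(-1156\right) \left(-74\right) - \left(-8 + 42 \cdot 3728761 - 405510\right) = 85544 - \left(-8 + 156607962 - 405510\right) = 85544 - 156202444 = -156116900$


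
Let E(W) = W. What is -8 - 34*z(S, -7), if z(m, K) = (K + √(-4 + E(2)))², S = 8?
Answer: -1606 + 476*I*√2 ≈ -1606.0 + 673.17*I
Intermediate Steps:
z(m, K) = (K + I*√2)² (z(m, K) = (K + √(-4 + 2))² = (K + √(-2))² = (K + I*√2)²)
-8 - 34*z(S, -7) = -8 - 34*(-7 + I*√2)²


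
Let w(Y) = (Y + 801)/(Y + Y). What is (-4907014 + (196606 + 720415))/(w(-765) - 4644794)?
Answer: 339149405/394807492 ≈ 0.85903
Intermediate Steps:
w(Y) = (801 + Y)/(2*Y) (w(Y) = (801 + Y)/((2*Y)) = (801 + Y)*(1/(2*Y)) = (801 + Y)/(2*Y))
(-4907014 + (196606 + 720415))/(w(-765) - 4644794) = (-4907014 + (196606 + 720415))/((½)*(801 - 765)/(-765) - 4644794) = (-4907014 + 917021)/((½)*(-1/765)*36 - 4644794) = -3989993/(-2/85 - 4644794) = -3989993/(-394807492/85) = -3989993*(-85/394807492) = 339149405/394807492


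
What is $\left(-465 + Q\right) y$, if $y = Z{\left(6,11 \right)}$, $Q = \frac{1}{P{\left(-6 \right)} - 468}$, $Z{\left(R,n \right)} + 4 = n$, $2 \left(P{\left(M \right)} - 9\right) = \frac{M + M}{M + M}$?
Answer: $- \frac{426407}{131} \approx -3255.0$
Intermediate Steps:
$P{\left(M \right)} = \frac{19}{2}$ ($P{\left(M \right)} = 9 + \frac{\left(M + M\right) \frac{1}{M + M}}{2} = 9 + \frac{2 M \frac{1}{2 M}}{2} = 9 + \frac{1}{2} \cdot 1 = 9 + \frac{1}{2} = \frac{19}{2}$)
$Z{\left(R,n \right)} = -4 + n$
$Q = - \frac{2}{917}$ ($Q = \frac{1}{\frac{19}{2} - 468} = \frac{1}{- \frac{917}{2}} = - \frac{2}{917} \approx -0.002181$)
$y = 7$ ($y = -4 + 11 = 7$)
$\left(-465 + Q\right) y = \left(-465 - \frac{2}{917}\right) 7 = \left(- \frac{426407}{917}\right) 7 = - \frac{426407}{131}$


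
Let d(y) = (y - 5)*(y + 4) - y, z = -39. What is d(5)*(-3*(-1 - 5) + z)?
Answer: 105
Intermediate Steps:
d(y) = -y + (-5 + y)*(4 + y) (d(y) = (-5 + y)*(4 + y) - y = -y + (-5 + y)*(4 + y))
d(5)*(-3*(-1 - 5) + z) = (-20 + 5² - 2*5)*(-3*(-1 - 5) - 39) = (-20 + 25 - 10)*(-3*(-6) - 39) = -5*(18 - 39) = -5*(-21) = 105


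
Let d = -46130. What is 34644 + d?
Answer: -11486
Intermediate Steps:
34644 + d = 34644 - 46130 = -11486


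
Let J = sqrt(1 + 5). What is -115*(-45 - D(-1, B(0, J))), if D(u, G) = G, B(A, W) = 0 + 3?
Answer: 5520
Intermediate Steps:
J = sqrt(6) ≈ 2.4495
B(A, W) = 3
-115*(-45 - D(-1, B(0, J))) = -115*(-45 - 1*3) = -115*(-45 - 3) = -115*(-48) = 5520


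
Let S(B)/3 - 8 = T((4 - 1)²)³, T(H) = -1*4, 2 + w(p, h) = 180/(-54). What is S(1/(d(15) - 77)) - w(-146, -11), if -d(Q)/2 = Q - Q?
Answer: -488/3 ≈ -162.67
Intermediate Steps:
d(Q) = 0 (d(Q) = -2*(Q - Q) = -2*0 = 0)
w(p, h) = -16/3 (w(p, h) = -2 + 180/(-54) = -2 + 180*(-1/54) = -2 - 10/3 = -16/3)
T(H) = -4
S(B) = -168 (S(B) = 24 + 3*(-4)³ = 24 + 3*(-64) = 24 - 192 = -168)
S(1/(d(15) - 77)) - w(-146, -11) = -168 - 1*(-16/3) = -168 + 16/3 = -488/3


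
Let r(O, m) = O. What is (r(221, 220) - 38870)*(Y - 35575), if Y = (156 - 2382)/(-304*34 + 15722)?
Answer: 3702751521612/2693 ≈ 1.3750e+9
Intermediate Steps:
Y = -1113/2693 (Y = -2226/(-10336 + 15722) = -2226/5386 = -2226*1/5386 = -1113/2693 ≈ -0.41329)
(r(221, 220) - 38870)*(Y - 35575) = (221 - 38870)*(-1113/2693 - 35575) = -38649*(-95804588/2693) = 3702751521612/2693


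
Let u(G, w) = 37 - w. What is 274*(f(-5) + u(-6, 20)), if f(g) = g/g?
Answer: 4932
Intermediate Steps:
f(g) = 1
274*(f(-5) + u(-6, 20)) = 274*(1 + (37 - 1*20)) = 274*(1 + (37 - 20)) = 274*(1 + 17) = 274*18 = 4932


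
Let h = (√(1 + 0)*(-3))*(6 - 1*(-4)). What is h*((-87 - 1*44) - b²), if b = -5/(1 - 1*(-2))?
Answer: 12040/3 ≈ 4013.3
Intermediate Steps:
b = -5/3 (b = -5/(1 + 2) = -5/3 ≈ -1.6667)
h = -30 (h = (√1*(-3))*(6 + 4) = (1*(-3))*10 = -3*10 = -30)
h*((-87 - 1*44) - b²) = -30*((-87 - 1*44) - (-5/3)²) = -30*((-87 - 44) - 1*25/9) = -30*(-131 - 25/9) = -30*(-1204/9) = 12040/3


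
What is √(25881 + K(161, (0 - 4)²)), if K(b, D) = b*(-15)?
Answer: √23466 ≈ 153.19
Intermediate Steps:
K(b, D) = -15*b
√(25881 + K(161, (0 - 4)²)) = √(25881 - 15*161) = √(25881 - 2415) = √23466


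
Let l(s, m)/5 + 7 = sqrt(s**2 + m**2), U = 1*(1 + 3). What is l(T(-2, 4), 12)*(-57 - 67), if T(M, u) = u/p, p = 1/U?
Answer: -8060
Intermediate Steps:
U = 4 (U = 1*4 = 4)
p = 1/4 ≈ 0.25000
T(M, u) = 4*u (T(M, u) = u/(1/4) = u*4 = 4*u)
l(s, m) = -35 + 5*sqrt(m**2 + s**2) (l(s, m) = -35 + 5*sqrt(s**2 + m**2) = -35 + 5*sqrt(m**2 + s**2))
l(T(-2, 4), 12)*(-57 - 67) = (-35 + 5*sqrt(12**2 + (4*4)**2))*(-57 - 67) = (-35 + 5*sqrt(144 + 16**2))*(-124) = (-35 + 5*sqrt(144 + 256))*(-124) = (-35 + 5*sqrt(400))*(-124) = (-35 + 5*20)*(-124) = (-35 + 100)*(-124) = 65*(-124) = -8060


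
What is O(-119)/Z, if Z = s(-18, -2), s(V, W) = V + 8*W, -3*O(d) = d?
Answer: -7/6 ≈ -1.1667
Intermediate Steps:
O(d) = -d/3
Z = -34 (Z = -18 + 8*(-2) = -18 - 16 = -34)
O(-119)/Z = -⅓*(-119)/(-34) = (119/3)*(-1/34) = -7/6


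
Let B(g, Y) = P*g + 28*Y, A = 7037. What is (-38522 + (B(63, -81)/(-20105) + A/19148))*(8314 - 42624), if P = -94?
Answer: 50880140901042125/38497054 ≈ 1.3217e+9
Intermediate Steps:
B(g, Y) = -94*g + 28*Y
(-38522 + (B(63, -81)/(-20105) + A/19148))*(8314 - 42624) = (-38522 + ((-94*63 + 28*(-81))/(-20105) + 7037/19148))*(8314 - 42624) = (-38522 + ((-5922 - 2268)*(-1/20105) + 7037*(1/19148)))*(-34310) = (-38522 + (-8190*(-1/20105) + 7037/19148))*(-34310) = (-38522 + (1638/4021 + 7037/19148))*(-34310) = (-38522 + 59660201/76994108)*(-34310) = -2965907368175/76994108*(-34310) = 50880140901042125/38497054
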